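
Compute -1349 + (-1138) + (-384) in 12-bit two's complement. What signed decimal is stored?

1225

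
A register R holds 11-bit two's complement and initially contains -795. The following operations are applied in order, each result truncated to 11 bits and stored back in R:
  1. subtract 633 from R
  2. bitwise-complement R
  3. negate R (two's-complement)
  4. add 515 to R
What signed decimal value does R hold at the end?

-912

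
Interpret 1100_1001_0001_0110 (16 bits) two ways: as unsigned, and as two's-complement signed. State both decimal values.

unsigned = 51478, signed = -14058

Unsigned: 1100100100010110 = 51478.
Signed: MSB=1 → 51478 − 65536 = -14058.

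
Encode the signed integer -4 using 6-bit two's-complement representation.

|-4| = 4 = 000100 in 6 bits.
Invert the bits: 111011. Add 1: 111100.

111100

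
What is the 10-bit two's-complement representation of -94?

1110100010

|-94| = 94 = 0001011110 in 10 bits.
Invert the bits: 1110100001. Add 1: 1110100010.
Check: 1110100010 reads as 930 − 1024 = -94.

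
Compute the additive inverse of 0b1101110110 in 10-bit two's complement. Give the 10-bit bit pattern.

0010001010

Invert: 0010001001. Add 1: 0010001010.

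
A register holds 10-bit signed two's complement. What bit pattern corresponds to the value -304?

|-304| = 304 = 0100110000 in 10 bits.
Invert the bits: 1011001111. Add 1: 1011010000.
Check: 1011010000 reads as 720 − 1024 = -304.

1011010000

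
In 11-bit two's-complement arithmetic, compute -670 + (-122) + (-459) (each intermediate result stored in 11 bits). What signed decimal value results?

-670 + (-122) = -792 (10011101000)
-792 + (-459) = -1251 → wraps to 797 (01100011101)

797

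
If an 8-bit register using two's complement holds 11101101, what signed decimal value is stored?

MSB is 1, so the value is negative.
Unsigned reading: 237. Subtract 2^8 = 256: 237 − 256 = -19.

-19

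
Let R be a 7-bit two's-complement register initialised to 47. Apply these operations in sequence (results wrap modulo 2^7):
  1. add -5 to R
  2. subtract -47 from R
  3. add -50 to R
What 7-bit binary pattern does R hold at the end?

Start: R = 47 = 0101111.
R = 47 + (-5) = 42 = 0101010
R = 42 − (-47) = 89; wraps to -39 = 1011001
R = -39 + (-50) = -89; wraps to 39 = 0100111

0100111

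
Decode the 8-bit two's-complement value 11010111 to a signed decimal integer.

MSB is 1, so the value is negative.
Invert: 00101000. Add 1: 00101001 = 41. So the value is −41.

-41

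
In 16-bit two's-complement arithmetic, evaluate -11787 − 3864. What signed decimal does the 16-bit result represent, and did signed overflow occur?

-15651; no overflow

-11787 → 1101000111110101
3864 → 0000111100011000
Subtract via negate-and-add: invert 0000111100011000 + 1 = 1111000011101000 (i.e. -3864).
  1101000111110101
+ 1111000011101000
= 1100001011011101  (discard carry-out 1)
Result 1100001011011101: MSB = 1 → 49885 − 65536 = -15651.
Both addends (after negating the subtrahend) are negative and so is the stored result: no signed overflow.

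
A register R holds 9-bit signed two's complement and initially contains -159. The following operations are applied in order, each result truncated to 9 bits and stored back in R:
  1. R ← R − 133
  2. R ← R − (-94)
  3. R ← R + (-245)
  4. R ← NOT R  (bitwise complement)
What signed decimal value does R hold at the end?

-70

Start: R = -159 = 101100001.
R = -159 − 133 = -292; wraps to 220 = 011011100
R = 220 − (-94) = 314; wraps to -198 = 100111010
R = -198 + (-245) = -443; wraps to 69 = 001000101
R = NOT 001000101 = 110111010 = -70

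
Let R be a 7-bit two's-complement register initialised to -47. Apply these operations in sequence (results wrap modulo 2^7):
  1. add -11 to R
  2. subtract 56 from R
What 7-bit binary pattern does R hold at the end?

0001110

Start: R = -47 = 1010001.
R = -47 + (-11) = -58 = 1000110
R = -58 − 56 = -114; wraps to 14 = 0001110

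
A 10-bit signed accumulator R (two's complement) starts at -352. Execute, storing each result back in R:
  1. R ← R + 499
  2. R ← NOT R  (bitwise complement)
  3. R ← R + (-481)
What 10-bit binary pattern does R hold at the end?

Start: R = -352 = 1010100000.
R = -352 + 499 = 147 = 0010010011
R = NOT 0010010011 = 1101101100 = -148
R = -148 + (-481) = -629; wraps to 395 = 0110001011

0110001011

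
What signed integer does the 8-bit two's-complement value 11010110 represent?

MSB is 1, so the value is negative.
Unsigned reading: 214. Subtract 2^8 = 256: 214 − 256 = -42.

-42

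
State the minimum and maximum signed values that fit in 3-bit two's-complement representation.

Minimum: −2^2 = -4.
Maximum: 2^2 − 1 = 3.

min = -4, max = 3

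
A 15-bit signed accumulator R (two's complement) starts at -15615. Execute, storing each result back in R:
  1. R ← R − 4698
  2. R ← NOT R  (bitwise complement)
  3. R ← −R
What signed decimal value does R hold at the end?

Start: R = -15615 = 100001100000001.
R = -15615 − 4698 = -20313; wraps to 12455 = 011000010100111
R = NOT 011000010100111 = 100111101011000 = -12456
R = −(-12456) = 12456 = 011000010101000

12456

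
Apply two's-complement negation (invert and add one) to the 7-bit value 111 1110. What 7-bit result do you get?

0000010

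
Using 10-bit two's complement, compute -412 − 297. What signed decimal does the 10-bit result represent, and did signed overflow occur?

315; overflow

-412 → 1001100100
297 → 0100101001
Subtract via negate-and-add: invert 0100101001 + 1 = 1011010111 (i.e. -297).
  1001100100
+ 1011010111
= 0100111011  (discard carry-out 1)
Result 0100111011: MSB = 0 → value 315.
Both addends (after negating the subtrahend) are negative but the stored result is non-negative: signed overflow. The true value -412 − 297 = -709 lies outside [-512, 511].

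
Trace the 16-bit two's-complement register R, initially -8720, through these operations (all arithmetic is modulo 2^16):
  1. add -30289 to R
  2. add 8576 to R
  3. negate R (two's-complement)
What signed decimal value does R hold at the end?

30433

Start: R = -8720 = 1101110111110000.
R = -8720 + (-30289) = -39009; wraps to 26527 = 0110011110011111
R = 26527 + 8576 = 35103; wraps to -30433 = 1000100100011111
R = −(-30433) = 30433 = 0111011011100001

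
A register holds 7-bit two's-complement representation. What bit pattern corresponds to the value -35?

1011101

|-35| = 35 = 0100011 in 7 bits.
Invert the bits: 1011100. Add 1: 1011101.
Check: 1011101 reads as 93 − 128 = -35.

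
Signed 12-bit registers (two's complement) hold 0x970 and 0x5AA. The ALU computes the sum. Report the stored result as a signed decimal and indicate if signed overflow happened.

-230; no overflow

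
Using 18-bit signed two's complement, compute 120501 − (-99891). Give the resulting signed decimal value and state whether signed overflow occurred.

-41752; overflow

120501 → 011101011010110101
-99891 → 100111100111001101
Subtract via negate-and-add: invert 100111100111001101 + 1 = 011000011000110011 (i.e. 99891).
  011101011010110101
+ 011000011000110011
= 110101110011101000
Result 110101110011101000: MSB = 1 → 220392 − 262144 = -41752.
Both addends (after negating the subtrahend) are non-negative but the stored result is negative: signed overflow. The true value 120501 − (-99891) = 220392 lies outside [-131072, 131071].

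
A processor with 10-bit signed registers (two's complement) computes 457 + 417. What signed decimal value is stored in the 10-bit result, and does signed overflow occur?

-150; overflow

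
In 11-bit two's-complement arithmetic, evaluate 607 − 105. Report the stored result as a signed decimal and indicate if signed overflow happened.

607 → 01001011111
105 → 00001101001
Subtract via negate-and-add: invert 00001101001 + 1 = 11110010111 (i.e. -105).
  01001011111
+ 11110010111
= 00111110110  (discard carry-out 1)
Result 00111110110: MSB = 0 → value 502.
Addends (after negating the subtrahend) have opposite signs, so signed overflow cannot occur.

502; no overflow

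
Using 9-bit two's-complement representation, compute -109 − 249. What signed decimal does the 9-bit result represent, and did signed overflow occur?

154; overflow

-109 → 110010011
249 → 011111001
Subtract via negate-and-add: invert 011111001 + 1 = 100000111 (i.e. -249).
  110010011
+ 100000111
= 010011010  (discard carry-out 1)
Result 010011010: MSB = 0 → value 154.
Both addends (after negating the subtrahend) are negative but the stored result is non-negative: signed overflow. The true value -109 − 249 = -358 lies outside [-256, 255].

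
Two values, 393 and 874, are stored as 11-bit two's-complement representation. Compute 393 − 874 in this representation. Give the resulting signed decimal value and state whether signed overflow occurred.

393 → 00110001001
874 → 01101101010
Subtract via negate-and-add: invert 01101101010 + 1 = 10010010110 (i.e. -874).
  00110001001
+ 10010010110
= 11000011111
Result 11000011111: MSB = 1 → 1567 − 2048 = -481.
Addends (after negating the subtrahend) have opposite signs, so signed overflow cannot occur.

-481; no overflow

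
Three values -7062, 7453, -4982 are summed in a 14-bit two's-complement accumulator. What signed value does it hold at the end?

-4591

-7062 + 7453 = 391 (00000110000111)
391 + (-4982) = -4591 (10111000010001)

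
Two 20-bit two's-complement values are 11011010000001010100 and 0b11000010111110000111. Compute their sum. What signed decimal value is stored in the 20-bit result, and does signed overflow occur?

-405541; no overflow

11011010000001010100 = -155564 (signed)
0b11000010111110000111 → 11000010111110000111 = -249977 (signed)
  11011010000001010100
+ 11000010111110000111
= 10011100111111011011  (discard carry-out 1)
Result 10011100111111011011: MSB = 1 → 643035 − 1048576 = -405541.
Both addends are negative and so is the stored result: no signed overflow.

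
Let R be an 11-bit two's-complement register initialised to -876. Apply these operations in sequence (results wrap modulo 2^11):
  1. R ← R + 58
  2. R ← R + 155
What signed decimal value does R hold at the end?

Start: R = -876 = 10010010100.
R = -876 + 58 = -818 = 10011001110
R = -818 + 155 = -663 = 10101101001

-663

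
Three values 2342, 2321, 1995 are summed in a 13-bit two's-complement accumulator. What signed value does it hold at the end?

-1534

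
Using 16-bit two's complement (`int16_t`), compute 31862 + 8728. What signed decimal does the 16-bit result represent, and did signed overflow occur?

-24946; overflow

31862 → 0111110001110110
8728 → 0010001000011000
  0111110001110110
+ 0010001000011000
= 1001111010001110
Result 1001111010001110: MSB = 1 → 40590 − 65536 = -24946.
Both addends are non-negative but the stored result is negative: signed overflow. The true value 31862 + 8728 = 40590 lies outside [-32768, 32767].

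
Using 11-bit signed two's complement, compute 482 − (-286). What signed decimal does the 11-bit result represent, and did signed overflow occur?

768; no overflow

482 → 00111100010
-286 → 11011100010
Subtract via negate-and-add: invert 11011100010 + 1 = 00100011110 (i.e. 286).
  00111100010
+ 00100011110
= 01100000000
Result 01100000000: MSB = 0 → value 768.
Both addends (after negating the subtrahend) are non-negative and so is the stored result: no signed overflow.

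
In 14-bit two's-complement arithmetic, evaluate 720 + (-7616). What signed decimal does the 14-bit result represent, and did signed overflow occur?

720 → 00001011010000
-7616 → 10001001000000
  00001011010000
+ 10001001000000
= 10010100010000
Result 10010100010000: MSB = 1 → 9488 − 16384 = -6896.
Addends have opposite signs, so signed overflow cannot occur.

-6896; no overflow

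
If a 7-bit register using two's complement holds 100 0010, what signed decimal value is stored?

-62

MSB is 1, so the value is negative.
Unsigned reading: 66. Subtract 2^7 = 128: 66 − 128 = -62.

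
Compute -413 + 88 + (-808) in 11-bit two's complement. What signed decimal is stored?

915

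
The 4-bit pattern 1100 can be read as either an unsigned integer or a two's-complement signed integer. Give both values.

unsigned = 12, signed = -4

Unsigned: 1100 = 12.
Signed: MSB=1 → 12 − 16 = -4.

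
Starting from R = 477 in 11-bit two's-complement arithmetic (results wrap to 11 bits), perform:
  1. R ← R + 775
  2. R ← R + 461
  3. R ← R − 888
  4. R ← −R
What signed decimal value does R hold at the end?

Start: R = 477 = 00111011101.
R = 477 + 775 = 1252; wraps to -796 = 10011100100
R = -796 + 461 = -335 = 11010110001
R = -335 − 888 = -1223; wraps to 825 = 01100111001
R = −(825) = -825 = 10011000111

-825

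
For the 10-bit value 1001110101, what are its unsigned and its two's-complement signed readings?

unsigned = 629, signed = -395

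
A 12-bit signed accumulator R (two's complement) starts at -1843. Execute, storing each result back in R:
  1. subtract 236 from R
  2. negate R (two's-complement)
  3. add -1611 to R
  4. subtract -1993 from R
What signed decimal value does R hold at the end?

-1635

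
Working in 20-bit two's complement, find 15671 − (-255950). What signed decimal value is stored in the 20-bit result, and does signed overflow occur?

271621; no overflow

15671 → 00000011110100110111
-255950 → 11000001100000110010
Subtract via negate-and-add: invert 11000001100000110010 + 1 = 00111110011111001110 (i.e. 255950).
  00000011110100110111
+ 00111110011111001110
= 01000010010100000101
Result 01000010010100000101: MSB = 0 → value 271621.
Both addends (after negating the subtrahend) are non-negative and so is the stored result: no signed overflow.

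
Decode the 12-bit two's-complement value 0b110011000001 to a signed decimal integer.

-831

MSB is 1, so the value is negative.
Unsigned reading: 3265. Subtract 2^12 = 4096: 3265 − 4096 = -831.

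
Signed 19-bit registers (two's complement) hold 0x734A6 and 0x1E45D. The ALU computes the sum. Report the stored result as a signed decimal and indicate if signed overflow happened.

71939; no overflow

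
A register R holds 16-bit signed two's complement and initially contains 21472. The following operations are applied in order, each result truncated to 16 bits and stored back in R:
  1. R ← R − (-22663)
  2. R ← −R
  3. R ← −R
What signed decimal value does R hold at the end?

Start: R = 21472 = 0101001111100000.
R = 21472 − (-22663) = 44135; wraps to -21401 = 1010110001100111
R = −(-21401) = 21401 = 0101001110011001
R = −(21401) = -21401 = 1010110001100111

-21401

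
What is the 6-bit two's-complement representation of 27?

011011

27 is non-negative, so write it directly in 6 bits: 011011.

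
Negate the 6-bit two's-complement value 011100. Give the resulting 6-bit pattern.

Invert: 100011. Add 1: 100100.
Check: 011100 = 28, 100100 = -28.

100100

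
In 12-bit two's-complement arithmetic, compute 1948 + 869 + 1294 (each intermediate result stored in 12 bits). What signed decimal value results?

1948 + 869 = 2817 → wraps to -1279 (101100000001)
-1279 + 1294 = 15 (000000001111)

15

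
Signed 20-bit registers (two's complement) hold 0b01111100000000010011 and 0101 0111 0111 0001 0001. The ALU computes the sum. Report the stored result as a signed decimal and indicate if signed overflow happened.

-182492; overflow

0b01111100000000010011 → 01111100000000010011 = 507923 (signed)
0101 0111 0111 0001 0001 → 01010111011100010001 = 358161 (signed)
  01111100000000010011
+ 01010111011100010001
= 11010011011100100100
Result 11010011011100100100: MSB = 1 → 866084 − 1048576 = -182492.
Both addends are non-negative but the stored result is negative: signed overflow. The true value 507923 + 358161 = 866084 lies outside [-524288, 524287].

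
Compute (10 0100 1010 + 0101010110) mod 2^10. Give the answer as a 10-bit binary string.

1110100000

  1001001010
+ 0101010110
= 1110100000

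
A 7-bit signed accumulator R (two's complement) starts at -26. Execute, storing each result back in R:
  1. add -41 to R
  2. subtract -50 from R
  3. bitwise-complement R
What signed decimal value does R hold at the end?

16

Start: R = -26 = 1100110.
R = -26 + (-41) = -67; wraps to 61 = 0111101
R = 61 − (-50) = 111; wraps to -17 = 1101111
R = NOT 1101111 = 0010000 = 16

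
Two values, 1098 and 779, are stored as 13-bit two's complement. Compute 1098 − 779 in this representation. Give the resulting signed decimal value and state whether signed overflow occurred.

319; no overflow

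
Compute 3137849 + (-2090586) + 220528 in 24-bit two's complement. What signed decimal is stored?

3137849 + (-2090586) = 1047263 (000011111111101011011111)
1047263 + 220528 = 1267791 (000100110101100001001111)

1267791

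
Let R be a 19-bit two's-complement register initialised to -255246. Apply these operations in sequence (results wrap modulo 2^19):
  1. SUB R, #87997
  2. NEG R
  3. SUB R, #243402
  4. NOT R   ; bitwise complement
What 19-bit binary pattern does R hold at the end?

1100111100111111110

Start: R = -255246 = 1000001101011110010.
R = -255246 − 87997 = -343243; wraps to 181045 = 0101100001100110101
R = −(181045) = -181045 = 1010011110011001011
R = -181045 − 243402 = -424447; wraps to 99841 = 0011000011000000001
R = NOT 0011000011000000001 = 1100111100111111110 = -99842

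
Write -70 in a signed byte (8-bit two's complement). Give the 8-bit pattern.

|-70| = 70 = 01000110 in 8 bits.
Invert the bits: 10111001. Add 1: 10111010.
Check: 10111010 reads as 186 − 256 = -70.

10111010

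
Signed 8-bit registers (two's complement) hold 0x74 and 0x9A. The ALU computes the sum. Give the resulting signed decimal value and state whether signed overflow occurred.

14; no overflow

0x74 = 01110100 = 116 (signed)
0x9A = 10011010 = -102 (signed)
  01110100
+ 10011010
= 00001110  (discard carry-out 1)
Result 00001110: MSB = 0 → value 14.
Addends have opposite signs, so signed overflow cannot occur.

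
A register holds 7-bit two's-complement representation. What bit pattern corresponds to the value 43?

43 is non-negative, so write it directly in 7 bits: 0101011.

0101011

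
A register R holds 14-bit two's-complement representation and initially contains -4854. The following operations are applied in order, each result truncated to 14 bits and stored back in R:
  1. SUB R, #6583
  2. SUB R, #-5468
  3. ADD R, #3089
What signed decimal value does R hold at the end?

-2880

Start: R = -4854 = 10110100001010.
R = -4854 − 6583 = -11437; wraps to 4947 = 01001101010011
R = 4947 − (-5468) = 10415; wraps to -5969 = 10100010101111
R = -5969 + 3089 = -2880 = 11010011000000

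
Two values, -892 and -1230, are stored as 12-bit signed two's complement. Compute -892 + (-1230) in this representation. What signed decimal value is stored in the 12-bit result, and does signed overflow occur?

-892 → 110010000100
-1230 → 101100110010
  110010000100
+ 101100110010
= 011110110110  (discard carry-out 1)
Result 011110110110: MSB = 0 → value 1974.
Both addends are negative but the stored result is non-negative: signed overflow. The true value -892 + (-1230) = -2122 lies outside [-2048, 2047].

1974; overflow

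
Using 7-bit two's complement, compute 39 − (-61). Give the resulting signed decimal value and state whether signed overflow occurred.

39 → 0100111
-61 → 1000011
Subtract via negate-and-add: invert 1000011 + 1 = 0111101 (i.e. 61).
  0100111
+ 0111101
= 1100100
Result 1100100: MSB = 1 → 100 − 128 = -28.
Both addends (after negating the subtrahend) are non-negative but the stored result is negative: signed overflow. The true value 39 − (-61) = 100 lies outside [-64, 63].

-28; overflow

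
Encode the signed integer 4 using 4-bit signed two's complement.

0100

4 is non-negative, so write it directly in 4 bits: 0100.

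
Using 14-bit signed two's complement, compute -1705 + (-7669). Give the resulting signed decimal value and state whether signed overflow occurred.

7010; overflow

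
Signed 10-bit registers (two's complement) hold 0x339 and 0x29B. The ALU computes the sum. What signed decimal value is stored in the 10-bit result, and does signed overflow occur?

468; overflow

0x339 = 1100111001 = -199 (signed)
0x29B = 1010011011 = -357 (signed)
  1100111001
+ 1010011011
= 0111010100  (discard carry-out 1)
Result 0111010100: MSB = 0 → value 468.
Both addends are negative but the stored result is non-negative: signed overflow. The true value -199 + (-357) = -556 lies outside [-512, 511].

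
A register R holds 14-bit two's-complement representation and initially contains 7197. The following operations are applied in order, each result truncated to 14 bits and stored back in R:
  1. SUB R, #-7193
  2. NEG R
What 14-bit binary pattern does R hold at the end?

Start: R = 7197 = 01110000011101.
R = 7197 − (-7193) = 14390; wraps to -1994 = 11100000110110
R = −(-1994) = 1994 = 00011111001010

00011111001010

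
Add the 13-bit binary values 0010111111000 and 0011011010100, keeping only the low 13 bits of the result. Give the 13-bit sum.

0110011001100

  0010111111000
+ 0011011010100
= 0110011001100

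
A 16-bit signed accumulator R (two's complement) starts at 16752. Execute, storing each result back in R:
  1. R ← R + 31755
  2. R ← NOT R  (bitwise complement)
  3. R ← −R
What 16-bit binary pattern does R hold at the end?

Start: R = 16752 = 0100000101110000.
R = 16752 + 31755 = 48507; wraps to -17029 = 1011110101111011
R = NOT 1011110101111011 = 0100001010000100 = 17028
R = −(17028) = -17028 = 1011110101111100

1011110101111100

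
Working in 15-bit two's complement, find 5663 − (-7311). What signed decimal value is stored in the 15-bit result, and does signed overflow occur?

5663 → 001011000011111
-7311 → 110001101110001
Subtract via negate-and-add: invert 110001101110001 + 1 = 001110010001111 (i.e. 7311).
  001011000011111
+ 001110010001111
= 011001010101110
Result 011001010101110: MSB = 0 → value 12974.
Both addends (after negating the subtrahend) are non-negative and so is the stored result: no signed overflow.

12974; no overflow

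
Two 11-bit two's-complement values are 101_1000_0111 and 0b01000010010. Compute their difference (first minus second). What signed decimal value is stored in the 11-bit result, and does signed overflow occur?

885; overflow

101_1000_0111 → 10110000111 = -633 (signed)
0b01000010010 → 01000010010 = 530 (signed)
Subtract via negate-and-add: invert 01000010010 + 1 = 10111101110 (i.e. -530).
  10110000111
+ 10111101110
= 01101110101  (discard carry-out 1)
Result 01101110101: MSB = 0 → value 885.
Both addends (after negating the subtrahend) are negative but the stored result is non-negative: signed overflow. The true value -633 − 530 = -1163 lies outside [-1024, 1023].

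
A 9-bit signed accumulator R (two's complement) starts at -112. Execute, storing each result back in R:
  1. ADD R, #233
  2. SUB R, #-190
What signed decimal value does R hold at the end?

-201

Start: R = -112 = 110010000.
R = -112 + 233 = 121 = 001111001
R = 121 − (-190) = 311; wraps to -201 = 100110111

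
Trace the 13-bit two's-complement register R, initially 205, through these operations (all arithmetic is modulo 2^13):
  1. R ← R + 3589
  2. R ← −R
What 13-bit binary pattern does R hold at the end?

Start: R = 205 = 0000011001101.
R = 205 + 3589 = 3794 = 0111011010010
R = −(3794) = -3794 = 1000100101110

1000100101110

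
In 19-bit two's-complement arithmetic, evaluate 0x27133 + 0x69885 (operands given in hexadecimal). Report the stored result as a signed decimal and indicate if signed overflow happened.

68024; no overflow

0x27133 = 0100111000100110011 = 160051 (signed)
0x69885 = 1101001100010000101 = -92027 (signed)
  0100111000100110011
+ 1101001100010000101
= 0010000100110111000  (discard carry-out 1)
Result 0010000100110111000: MSB = 0 → value 68024.
Addends have opposite signs, so signed overflow cannot occur.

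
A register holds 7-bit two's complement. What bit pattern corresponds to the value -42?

1010110

|-42| = 42 = 0101010 in 7 bits.
Invert the bits: 1010101. Add 1: 1010110.
Check: 1010110 reads as 86 − 128 = -42.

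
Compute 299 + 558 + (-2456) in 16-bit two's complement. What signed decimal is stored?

-1599

299 + 558 = 857 (0000001101011001)
857 + (-2456) = -1599 (1111100111000001)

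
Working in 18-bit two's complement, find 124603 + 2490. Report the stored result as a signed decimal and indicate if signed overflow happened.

124603 → 011110011010111011
2490 → 000000100110111010
  011110011010111011
+ 000000100110111010
= 011111000001110101
Result 011111000001110101: MSB = 0 → value 127093.
Both addends are non-negative and so is the stored result: no signed overflow.

127093; no overflow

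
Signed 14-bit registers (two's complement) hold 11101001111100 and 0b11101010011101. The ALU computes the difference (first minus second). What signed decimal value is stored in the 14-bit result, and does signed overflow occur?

-33; no overflow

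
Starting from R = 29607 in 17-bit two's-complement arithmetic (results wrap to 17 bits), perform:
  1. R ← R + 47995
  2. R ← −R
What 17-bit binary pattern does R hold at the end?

01101000011011110

Start: R = 29607 = 00111001110100111.
R = 29607 + 47995 = 77602; wraps to -53470 = 10010111100100010
R = −(-53470) = 53470 = 01101000011011110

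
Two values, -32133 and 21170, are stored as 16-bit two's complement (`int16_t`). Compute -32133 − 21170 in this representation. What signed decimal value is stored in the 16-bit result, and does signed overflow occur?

-32133 → 1000001001111011
21170 → 0101001010110010
Subtract via negate-and-add: invert 0101001010110010 + 1 = 1010110101001110 (i.e. -21170).
  1000001001111011
+ 1010110101001110
= 0010111111001001  (discard carry-out 1)
Result 0010111111001001: MSB = 0 → value 12233.
Both addends (after negating the subtrahend) are negative but the stored result is non-negative: signed overflow. The true value -32133 − 21170 = -53303 lies outside [-32768, 32767].

12233; overflow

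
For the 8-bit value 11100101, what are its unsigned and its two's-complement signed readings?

Unsigned: 11100101 = 229.
Signed: MSB=1 → 229 − 256 = -27.

unsigned = 229, signed = -27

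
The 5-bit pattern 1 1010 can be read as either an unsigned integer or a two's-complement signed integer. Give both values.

unsigned = 26, signed = -6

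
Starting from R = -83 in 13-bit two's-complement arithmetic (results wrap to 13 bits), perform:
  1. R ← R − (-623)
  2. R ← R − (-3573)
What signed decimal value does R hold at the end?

-4079

Start: R = -83 = 1111110101101.
R = -83 − (-623) = 540 = 0001000011100
R = 540 − (-3573) = 4113; wraps to -4079 = 1000000010001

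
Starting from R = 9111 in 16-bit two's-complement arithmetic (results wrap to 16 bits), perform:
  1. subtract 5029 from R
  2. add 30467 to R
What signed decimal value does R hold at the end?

-30987

Start: R = 9111 = 0010001110010111.
R = 9111 − 5029 = 4082 = 0000111111110010
R = 4082 + 30467 = 34549; wraps to -30987 = 1000011011110101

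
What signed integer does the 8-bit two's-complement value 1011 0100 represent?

MSB is 1, so the value is negative.
Unsigned reading: 180. Subtract 2^8 = 256: 180 − 256 = -76.

-76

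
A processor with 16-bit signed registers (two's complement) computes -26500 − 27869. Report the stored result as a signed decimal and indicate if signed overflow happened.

-26500 → 1001100001111100
27869 → 0110110011011101
Subtract via negate-and-add: invert 0110110011011101 + 1 = 1001001100100011 (i.e. -27869).
  1001100001111100
+ 1001001100100011
= 0010101110011111  (discard carry-out 1)
Result 0010101110011111: MSB = 0 → value 11167.
Both addends (after negating the subtrahend) are negative but the stored result is non-negative: signed overflow. The true value -26500 − 27869 = -54369 lies outside [-32768, 32767].

11167; overflow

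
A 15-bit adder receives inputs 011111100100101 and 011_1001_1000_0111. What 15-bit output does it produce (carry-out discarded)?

111100010101100

  011111100100101
+ 011100110000111
= 111100010101100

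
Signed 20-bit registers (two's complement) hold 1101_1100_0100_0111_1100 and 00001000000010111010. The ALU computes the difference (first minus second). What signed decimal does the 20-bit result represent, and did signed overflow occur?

-179262; no overflow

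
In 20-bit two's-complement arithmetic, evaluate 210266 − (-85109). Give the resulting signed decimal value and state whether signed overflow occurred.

210266 → 00110011010101011010
-85109 → 11101011001110001011
Subtract via negate-and-add: invert 11101011001110001011 + 1 = 00010100110001110101 (i.e. 85109).
  00110011010101011010
+ 00010100110001110101
= 01001000000111001111
Result 01001000000111001111: MSB = 0 → value 295375.
Both addends (after negating the subtrahend) are non-negative and so is the stored result: no signed overflow.

295375; no overflow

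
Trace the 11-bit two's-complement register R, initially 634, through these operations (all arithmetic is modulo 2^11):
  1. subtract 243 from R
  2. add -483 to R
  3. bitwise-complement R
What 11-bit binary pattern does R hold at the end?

00001011011

Start: R = 634 = 01001111010.
R = 634 − 243 = 391 = 00110000111
R = 391 + (-483) = -92 = 11110100100
R = NOT 11110100100 = 00001011011 = 91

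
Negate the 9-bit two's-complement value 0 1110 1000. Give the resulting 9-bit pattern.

Invert: 100010111. Add 1: 100011000.

100011000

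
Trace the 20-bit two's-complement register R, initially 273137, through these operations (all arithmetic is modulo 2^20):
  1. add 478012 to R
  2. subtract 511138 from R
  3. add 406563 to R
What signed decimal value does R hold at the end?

-402002

Start: R = 273137 = 01000010101011110001.
R = 273137 + 478012 = 751149; wraps to -297427 = 10110111011000101101
R = -297427 − 511138 = -808565; wraps to 240011 = 00111010100110001011
R = 240011 + 406563 = 646574; wraps to -402002 = 10011101110110101110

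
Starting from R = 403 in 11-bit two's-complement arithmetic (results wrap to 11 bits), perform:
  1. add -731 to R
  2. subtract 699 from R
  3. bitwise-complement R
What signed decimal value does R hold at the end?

-1022

Start: R = 403 = 00110010011.
R = 403 + (-731) = -328 = 11010111000
R = -328 − 699 = -1027; wraps to 1021 = 01111111101
R = NOT 01111111101 = 10000000010 = -1022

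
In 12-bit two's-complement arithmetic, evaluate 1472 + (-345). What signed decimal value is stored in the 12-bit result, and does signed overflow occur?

1472 → 010111000000
-345 → 111010100111
  010111000000
+ 111010100111
= 010001100111  (discard carry-out 1)
Result 010001100111: MSB = 0 → value 1127.
Addends have opposite signs, so signed overflow cannot occur.

1127; no overflow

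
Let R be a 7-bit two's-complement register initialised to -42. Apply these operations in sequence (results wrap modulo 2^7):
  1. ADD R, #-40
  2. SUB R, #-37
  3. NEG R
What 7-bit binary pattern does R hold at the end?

Start: R = -42 = 1010110.
R = -42 + (-40) = -82; wraps to 46 = 0101110
R = 46 − (-37) = 83; wraps to -45 = 1010011
R = −(-45) = 45 = 0101101

0101101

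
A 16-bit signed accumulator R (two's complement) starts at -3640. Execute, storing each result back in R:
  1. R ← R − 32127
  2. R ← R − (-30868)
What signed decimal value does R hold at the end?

Start: R = -3640 = 1111000111001000.
R = -3640 − 32127 = -35767; wraps to 29769 = 0111010001001001
R = 29769 − (-30868) = 60637; wraps to -4899 = 1110110011011101

-4899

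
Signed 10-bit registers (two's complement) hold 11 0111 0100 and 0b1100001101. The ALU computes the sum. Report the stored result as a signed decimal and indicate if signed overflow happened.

-383; no overflow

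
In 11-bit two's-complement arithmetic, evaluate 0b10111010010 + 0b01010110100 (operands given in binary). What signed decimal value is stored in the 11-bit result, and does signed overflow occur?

0b10111010010 → 10111010010 = -558 (signed)
0b01010110100 → 01010110100 = 692 (signed)
  10111010010
+ 01010110100
= 00010000110  (discard carry-out 1)
Result 00010000110: MSB = 0 → value 134.
Addends have opposite signs, so signed overflow cannot occur.

134; no overflow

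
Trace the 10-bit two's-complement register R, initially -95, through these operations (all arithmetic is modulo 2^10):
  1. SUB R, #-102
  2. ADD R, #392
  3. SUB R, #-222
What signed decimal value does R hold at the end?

-403

Start: R = -95 = 1110100001.
R = -95 − (-102) = 7 = 0000000111
R = 7 + 392 = 399 = 0110001111
R = 399 − (-222) = 621; wraps to -403 = 1001101101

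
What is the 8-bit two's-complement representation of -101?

10011011

|-101| = 101 = 01100101 in 8 bits.
Invert the bits: 10011010. Add 1: 10011011.
Check: 10011011 reads as 155 − 256 = -101.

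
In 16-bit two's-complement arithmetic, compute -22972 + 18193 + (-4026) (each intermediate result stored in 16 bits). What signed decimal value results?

-22972 + 18193 = -4779 (1110110101010101)
-4779 + (-4026) = -8805 (1101110110011011)

-8805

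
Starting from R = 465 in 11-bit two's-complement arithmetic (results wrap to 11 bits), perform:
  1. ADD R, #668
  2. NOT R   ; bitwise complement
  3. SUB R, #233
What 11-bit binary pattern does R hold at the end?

Start: R = 465 = 00111010001.
R = 465 + 668 = 1133; wraps to -915 = 10001101101
R = NOT 10001101101 = 01110010010 = 914
R = 914 − 233 = 681 = 01010101001

01010101001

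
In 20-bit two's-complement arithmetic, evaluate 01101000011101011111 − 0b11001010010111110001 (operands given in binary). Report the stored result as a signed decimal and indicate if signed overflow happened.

-401042; overflow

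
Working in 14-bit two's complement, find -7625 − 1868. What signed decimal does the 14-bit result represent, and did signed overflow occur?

-7625 → 10001000110111
1868 → 00011101001100
Subtract via negate-and-add: invert 00011101001100 + 1 = 11100010110100 (i.e. -1868).
  10001000110111
+ 11100010110100
= 01101011101011  (discard carry-out 1)
Result 01101011101011: MSB = 0 → value 6891.
Both addends (after negating the subtrahend) are negative but the stored result is non-negative: signed overflow. The true value -7625 − 1868 = -9493 lies outside [-8192, 8191].

6891; overflow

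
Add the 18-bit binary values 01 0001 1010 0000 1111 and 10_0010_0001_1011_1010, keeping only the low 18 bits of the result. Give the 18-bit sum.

110011101111001001

  010001101000001111
+ 100010000110111010
= 110011101111001001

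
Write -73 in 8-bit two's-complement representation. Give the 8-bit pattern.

10110111

|-73| = 73 = 01001001 in 8 bits.
Invert the bits: 10110110. Add 1: 10110111.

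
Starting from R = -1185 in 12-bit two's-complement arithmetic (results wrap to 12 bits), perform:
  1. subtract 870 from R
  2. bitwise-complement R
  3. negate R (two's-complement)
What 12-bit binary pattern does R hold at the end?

Start: R = -1185 = 101101011111.
R = -1185 − 870 = -2055; wraps to 2041 = 011111111001
R = NOT 011111111001 = 100000000110 = -2042
R = −(-2042) = 2042 = 011111111010

011111111010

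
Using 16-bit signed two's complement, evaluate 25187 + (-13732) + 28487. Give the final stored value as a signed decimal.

-25594

25187 + (-13732) = 11455 (0010110010111111)
11455 + 28487 = 39942 → wraps to -25594 (1001110000000110)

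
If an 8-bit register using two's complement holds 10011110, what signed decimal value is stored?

-98

MSB is 1, so the value is negative.
Invert: 01100001. Add 1: 01100010 = 98. So the value is −98.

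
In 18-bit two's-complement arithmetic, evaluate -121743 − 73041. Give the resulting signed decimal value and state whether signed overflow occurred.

67360; overflow

-121743 → 100010010001110001
73041 → 010001110101010001
Subtract via negate-and-add: invert 010001110101010001 + 1 = 101110001010101111 (i.e. -73041).
  100010010001110001
+ 101110001010101111
= 010000011100100000  (discard carry-out 1)
Result 010000011100100000: MSB = 0 → value 67360.
Both addends (after negating the subtrahend) are negative but the stored result is non-negative: signed overflow. The true value -121743 − 73041 = -194784 lies outside [-131072, 131071].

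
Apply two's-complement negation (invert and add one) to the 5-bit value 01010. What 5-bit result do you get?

10110

Invert: 10101. Add 1: 10110.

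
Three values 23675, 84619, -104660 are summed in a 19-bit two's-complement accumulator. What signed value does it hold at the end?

23675 + 84619 = 108294 (0011010011100000110)
108294 + (-104660) = 3634 (0000000111000110010)

3634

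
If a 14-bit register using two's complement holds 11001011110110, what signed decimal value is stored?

-3338

MSB is 1, so the value is negative.
Unsigned reading: 13046. Subtract 2^14 = 16384: 13046 − 16384 = -3338.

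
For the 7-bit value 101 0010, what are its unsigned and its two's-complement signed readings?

unsigned = 82, signed = -46

Unsigned: 1010010 = 82.
Signed: MSB=1 → 82 − 128 = -46.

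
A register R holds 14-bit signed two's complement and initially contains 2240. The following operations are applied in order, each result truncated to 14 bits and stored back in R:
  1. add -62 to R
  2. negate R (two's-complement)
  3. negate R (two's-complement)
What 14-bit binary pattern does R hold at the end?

00100010000010

Start: R = 2240 = 00100011000000.
R = 2240 + (-62) = 2178 = 00100010000010
R = −(2178) = -2178 = 11011101111110
R = −(-2178) = 2178 = 00100010000010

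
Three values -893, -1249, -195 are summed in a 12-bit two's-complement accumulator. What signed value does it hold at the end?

1759

-893 + (-1249) = -2142 → wraps to 1954 (011110100010)
1954 + (-195) = 1759 (011011011111)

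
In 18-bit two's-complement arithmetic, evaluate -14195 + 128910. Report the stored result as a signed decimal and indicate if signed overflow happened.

114715; no overflow

-14195 → 111100100010001101
128910 → 011111011110001110
  111100100010001101
+ 011111011110001110
= 011100000000011011  (discard carry-out 1)
Result 011100000000011011: MSB = 0 → value 114715.
Addends have opposite signs, so signed overflow cannot occur.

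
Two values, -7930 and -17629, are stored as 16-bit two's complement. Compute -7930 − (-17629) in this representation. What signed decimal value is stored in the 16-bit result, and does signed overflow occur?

9699; no overflow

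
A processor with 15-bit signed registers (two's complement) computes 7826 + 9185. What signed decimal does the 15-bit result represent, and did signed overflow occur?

7826 → 001111010010010
9185 → 010001111100001
  001111010010010
+ 010001111100001
= 100001001110011
Result 100001001110011: MSB = 1 → 17011 − 32768 = -15757.
Both addends are non-negative but the stored result is negative: signed overflow. The true value 7826 + 9185 = 17011 lies outside [-16384, 16383].

-15757; overflow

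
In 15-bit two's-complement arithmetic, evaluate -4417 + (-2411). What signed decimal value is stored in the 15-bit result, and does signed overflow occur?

-6828; no overflow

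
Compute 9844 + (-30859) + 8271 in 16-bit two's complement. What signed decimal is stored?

9844 + (-30859) = -21015 (1010110111101001)
-21015 + 8271 = -12744 (1100111000111000)

-12744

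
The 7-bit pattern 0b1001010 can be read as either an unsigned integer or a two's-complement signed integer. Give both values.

unsigned = 74, signed = -54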